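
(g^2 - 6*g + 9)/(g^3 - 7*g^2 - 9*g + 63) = (g - 3)/(g^2 - 4*g - 21)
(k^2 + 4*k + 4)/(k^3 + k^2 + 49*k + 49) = (k^2 + 4*k + 4)/(k^3 + k^2 + 49*k + 49)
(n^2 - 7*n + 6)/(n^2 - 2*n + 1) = (n - 6)/(n - 1)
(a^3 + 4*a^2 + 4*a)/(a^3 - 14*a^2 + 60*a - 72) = a*(a^2 + 4*a + 4)/(a^3 - 14*a^2 + 60*a - 72)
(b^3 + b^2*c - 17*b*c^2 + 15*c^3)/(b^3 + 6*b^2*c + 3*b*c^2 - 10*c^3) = (b - 3*c)/(b + 2*c)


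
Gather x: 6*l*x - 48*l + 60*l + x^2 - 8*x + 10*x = 12*l + x^2 + x*(6*l + 2)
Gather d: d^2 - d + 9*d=d^2 + 8*d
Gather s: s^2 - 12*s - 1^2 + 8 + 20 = s^2 - 12*s + 27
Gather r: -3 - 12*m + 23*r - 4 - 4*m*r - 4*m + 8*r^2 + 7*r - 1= -16*m + 8*r^2 + r*(30 - 4*m) - 8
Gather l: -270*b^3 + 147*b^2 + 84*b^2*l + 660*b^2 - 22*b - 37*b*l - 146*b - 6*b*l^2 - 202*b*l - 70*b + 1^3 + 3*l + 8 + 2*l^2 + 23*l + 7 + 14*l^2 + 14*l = -270*b^3 + 807*b^2 - 238*b + l^2*(16 - 6*b) + l*(84*b^2 - 239*b + 40) + 16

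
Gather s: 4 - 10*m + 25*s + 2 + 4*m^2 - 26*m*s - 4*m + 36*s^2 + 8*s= 4*m^2 - 14*m + 36*s^2 + s*(33 - 26*m) + 6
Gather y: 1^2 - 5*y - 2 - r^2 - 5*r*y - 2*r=-r^2 - 2*r + y*(-5*r - 5) - 1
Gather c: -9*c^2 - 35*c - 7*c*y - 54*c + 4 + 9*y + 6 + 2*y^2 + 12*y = -9*c^2 + c*(-7*y - 89) + 2*y^2 + 21*y + 10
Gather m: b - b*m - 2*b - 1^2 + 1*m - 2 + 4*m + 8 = -b + m*(5 - b) + 5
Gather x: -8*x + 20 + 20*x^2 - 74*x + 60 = 20*x^2 - 82*x + 80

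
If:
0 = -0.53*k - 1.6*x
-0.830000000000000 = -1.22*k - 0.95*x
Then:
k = 0.92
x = -0.30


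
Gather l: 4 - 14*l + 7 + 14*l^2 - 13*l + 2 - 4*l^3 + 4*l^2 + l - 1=-4*l^3 + 18*l^2 - 26*l + 12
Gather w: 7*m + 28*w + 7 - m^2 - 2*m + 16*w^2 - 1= -m^2 + 5*m + 16*w^2 + 28*w + 6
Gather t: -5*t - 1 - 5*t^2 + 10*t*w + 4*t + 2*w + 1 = -5*t^2 + t*(10*w - 1) + 2*w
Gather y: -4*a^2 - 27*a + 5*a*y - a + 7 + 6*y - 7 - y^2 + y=-4*a^2 - 28*a - y^2 + y*(5*a + 7)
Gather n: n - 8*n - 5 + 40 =35 - 7*n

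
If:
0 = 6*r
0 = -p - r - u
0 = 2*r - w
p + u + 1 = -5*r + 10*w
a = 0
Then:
No Solution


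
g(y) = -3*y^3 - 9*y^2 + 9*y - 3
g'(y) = -9*y^2 - 18*y + 9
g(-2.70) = -33.86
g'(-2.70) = -8.01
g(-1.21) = -21.75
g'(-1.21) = 17.60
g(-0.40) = -7.85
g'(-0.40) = 14.76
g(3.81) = -265.27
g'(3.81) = -190.22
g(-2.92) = -31.33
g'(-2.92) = -15.18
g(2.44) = -78.20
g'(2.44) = -88.50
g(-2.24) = -34.60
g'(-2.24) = 4.16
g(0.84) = -3.57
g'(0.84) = -12.47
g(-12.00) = 3777.00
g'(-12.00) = -1071.00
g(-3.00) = -30.00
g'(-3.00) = -18.00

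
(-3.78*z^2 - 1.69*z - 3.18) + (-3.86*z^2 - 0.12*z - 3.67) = -7.64*z^2 - 1.81*z - 6.85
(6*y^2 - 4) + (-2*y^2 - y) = 4*y^2 - y - 4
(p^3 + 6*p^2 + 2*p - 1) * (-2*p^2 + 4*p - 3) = -2*p^5 - 8*p^4 + 17*p^3 - 8*p^2 - 10*p + 3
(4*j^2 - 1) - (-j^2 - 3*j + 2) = 5*j^2 + 3*j - 3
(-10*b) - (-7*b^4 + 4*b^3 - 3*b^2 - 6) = 7*b^4 - 4*b^3 + 3*b^2 - 10*b + 6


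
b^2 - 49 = (b - 7)*(b + 7)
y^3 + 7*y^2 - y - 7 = (y - 1)*(y + 1)*(y + 7)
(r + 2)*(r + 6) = r^2 + 8*r + 12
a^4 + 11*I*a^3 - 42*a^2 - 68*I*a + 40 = (a + 2*I)^3*(a + 5*I)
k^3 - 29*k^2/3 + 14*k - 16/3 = (k - 8)*(k - 1)*(k - 2/3)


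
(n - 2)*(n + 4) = n^2 + 2*n - 8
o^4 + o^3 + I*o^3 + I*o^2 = o^2*(o + 1)*(o + I)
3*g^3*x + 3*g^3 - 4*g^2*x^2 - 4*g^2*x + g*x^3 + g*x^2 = (-3*g + x)*(-g + x)*(g*x + g)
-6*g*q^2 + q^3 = q^2*(-6*g + q)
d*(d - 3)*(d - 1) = d^3 - 4*d^2 + 3*d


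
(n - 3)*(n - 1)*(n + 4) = n^3 - 13*n + 12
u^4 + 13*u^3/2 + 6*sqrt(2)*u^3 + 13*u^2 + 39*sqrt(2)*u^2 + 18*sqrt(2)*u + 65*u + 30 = (u + 1/2)*(u + 6)*(u + sqrt(2))*(u + 5*sqrt(2))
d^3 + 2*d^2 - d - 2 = (d - 1)*(d + 1)*(d + 2)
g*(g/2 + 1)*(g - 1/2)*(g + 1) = g^4/2 + 5*g^3/4 + g^2/4 - g/2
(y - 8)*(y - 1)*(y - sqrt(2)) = y^3 - 9*y^2 - sqrt(2)*y^2 + 8*y + 9*sqrt(2)*y - 8*sqrt(2)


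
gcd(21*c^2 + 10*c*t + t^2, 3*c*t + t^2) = 3*c + t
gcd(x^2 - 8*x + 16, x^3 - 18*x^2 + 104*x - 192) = x - 4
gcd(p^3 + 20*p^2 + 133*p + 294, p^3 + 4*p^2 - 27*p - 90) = p + 6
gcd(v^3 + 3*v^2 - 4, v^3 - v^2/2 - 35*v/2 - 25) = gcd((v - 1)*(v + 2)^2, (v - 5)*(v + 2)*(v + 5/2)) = v + 2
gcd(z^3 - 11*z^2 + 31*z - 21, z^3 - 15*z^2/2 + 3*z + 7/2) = z^2 - 8*z + 7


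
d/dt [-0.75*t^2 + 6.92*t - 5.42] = 6.92 - 1.5*t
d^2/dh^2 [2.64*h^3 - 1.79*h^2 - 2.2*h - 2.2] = 15.84*h - 3.58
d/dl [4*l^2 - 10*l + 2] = 8*l - 10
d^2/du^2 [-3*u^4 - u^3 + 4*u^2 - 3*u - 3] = -36*u^2 - 6*u + 8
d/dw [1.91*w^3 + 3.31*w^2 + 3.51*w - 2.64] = 5.73*w^2 + 6.62*w + 3.51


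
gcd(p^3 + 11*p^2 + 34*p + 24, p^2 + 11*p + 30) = p + 6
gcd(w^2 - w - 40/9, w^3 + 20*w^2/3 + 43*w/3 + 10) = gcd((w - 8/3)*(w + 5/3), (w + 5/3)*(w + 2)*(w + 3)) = w + 5/3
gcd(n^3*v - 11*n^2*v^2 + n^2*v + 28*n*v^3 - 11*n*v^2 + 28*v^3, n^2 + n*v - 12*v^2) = 1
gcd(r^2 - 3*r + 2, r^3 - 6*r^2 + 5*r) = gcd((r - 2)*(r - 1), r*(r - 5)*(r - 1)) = r - 1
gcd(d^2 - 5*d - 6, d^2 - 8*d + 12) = d - 6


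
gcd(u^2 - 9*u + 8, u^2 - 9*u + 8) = u^2 - 9*u + 8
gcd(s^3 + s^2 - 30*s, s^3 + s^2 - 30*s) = s^3 + s^2 - 30*s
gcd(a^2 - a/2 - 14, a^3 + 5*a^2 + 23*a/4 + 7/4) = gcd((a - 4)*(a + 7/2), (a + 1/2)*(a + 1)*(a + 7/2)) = a + 7/2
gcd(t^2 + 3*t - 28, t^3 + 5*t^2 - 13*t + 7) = t + 7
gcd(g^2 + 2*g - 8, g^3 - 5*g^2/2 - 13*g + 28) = g - 2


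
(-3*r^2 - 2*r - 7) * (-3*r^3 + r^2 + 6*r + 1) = 9*r^5 + 3*r^4 + r^3 - 22*r^2 - 44*r - 7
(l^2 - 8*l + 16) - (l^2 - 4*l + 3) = 13 - 4*l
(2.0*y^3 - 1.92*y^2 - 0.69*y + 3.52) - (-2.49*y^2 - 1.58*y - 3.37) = 2.0*y^3 + 0.57*y^2 + 0.89*y + 6.89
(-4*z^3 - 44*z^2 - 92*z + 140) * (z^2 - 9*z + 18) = -4*z^5 - 8*z^4 + 232*z^3 + 176*z^2 - 2916*z + 2520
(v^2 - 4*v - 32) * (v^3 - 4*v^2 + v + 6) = v^5 - 8*v^4 - 15*v^3 + 130*v^2 - 56*v - 192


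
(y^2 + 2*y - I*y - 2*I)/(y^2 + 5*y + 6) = (y - I)/(y + 3)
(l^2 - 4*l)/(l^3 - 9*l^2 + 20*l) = 1/(l - 5)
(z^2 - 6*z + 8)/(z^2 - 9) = (z^2 - 6*z + 8)/(z^2 - 9)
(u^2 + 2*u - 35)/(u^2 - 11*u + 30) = (u + 7)/(u - 6)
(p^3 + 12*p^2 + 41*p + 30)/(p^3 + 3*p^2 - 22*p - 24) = (p + 5)/(p - 4)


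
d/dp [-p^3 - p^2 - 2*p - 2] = -3*p^2 - 2*p - 2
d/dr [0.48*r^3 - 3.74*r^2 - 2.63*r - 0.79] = 1.44*r^2 - 7.48*r - 2.63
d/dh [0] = 0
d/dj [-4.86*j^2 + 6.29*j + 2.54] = 6.29 - 9.72*j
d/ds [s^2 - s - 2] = 2*s - 1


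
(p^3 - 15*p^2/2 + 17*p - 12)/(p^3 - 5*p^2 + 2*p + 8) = (p - 3/2)/(p + 1)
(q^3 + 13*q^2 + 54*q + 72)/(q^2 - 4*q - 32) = (q^2 + 9*q + 18)/(q - 8)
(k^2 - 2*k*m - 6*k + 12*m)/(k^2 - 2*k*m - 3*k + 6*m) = (k - 6)/(k - 3)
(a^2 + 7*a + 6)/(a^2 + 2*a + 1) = (a + 6)/(a + 1)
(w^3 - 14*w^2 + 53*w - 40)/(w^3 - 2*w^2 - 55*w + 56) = (w - 5)/(w + 7)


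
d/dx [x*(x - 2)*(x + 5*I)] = 3*x^2 + x*(-4 + 10*I) - 10*I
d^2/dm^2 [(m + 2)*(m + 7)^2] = 6*m + 32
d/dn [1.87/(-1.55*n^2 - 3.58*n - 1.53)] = (5.797*n + 6.6946)/(1.55*n^2 + 3.58*n + 1.53)^2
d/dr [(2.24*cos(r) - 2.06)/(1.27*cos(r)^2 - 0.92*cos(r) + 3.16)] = (2.8448*cos(r)^2 - 5.2324*cos(r) - 5.1832)*sin(r)/(1.6129*cos(r)^4 - 2.3368*cos(r)^3 + 8.8728*cos(r)^2 - 5.8144*cos(r) + 9.9856)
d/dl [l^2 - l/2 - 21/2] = 2*l - 1/2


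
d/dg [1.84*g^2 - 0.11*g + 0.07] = 3.68*g - 0.11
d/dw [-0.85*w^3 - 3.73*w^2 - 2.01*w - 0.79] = -2.55*w^2 - 7.46*w - 2.01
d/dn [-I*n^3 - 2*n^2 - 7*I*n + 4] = -3*I*n^2 - 4*n - 7*I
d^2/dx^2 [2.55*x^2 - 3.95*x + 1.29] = 5.10000000000000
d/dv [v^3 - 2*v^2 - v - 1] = 3*v^2 - 4*v - 1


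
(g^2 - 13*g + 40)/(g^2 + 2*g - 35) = (g - 8)/(g + 7)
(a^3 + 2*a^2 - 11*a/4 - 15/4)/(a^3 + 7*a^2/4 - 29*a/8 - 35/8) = 2*(2*a - 3)/(4*a - 7)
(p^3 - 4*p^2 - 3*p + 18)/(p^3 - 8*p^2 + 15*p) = (p^2 - p - 6)/(p*(p - 5))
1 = 1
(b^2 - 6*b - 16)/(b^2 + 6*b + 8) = (b - 8)/(b + 4)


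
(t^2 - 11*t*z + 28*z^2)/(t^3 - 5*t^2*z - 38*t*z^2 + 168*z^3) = 1/(t + 6*z)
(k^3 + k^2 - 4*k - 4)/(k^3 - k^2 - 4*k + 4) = (k + 1)/(k - 1)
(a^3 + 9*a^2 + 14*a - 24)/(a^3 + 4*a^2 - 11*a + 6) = (a + 4)/(a - 1)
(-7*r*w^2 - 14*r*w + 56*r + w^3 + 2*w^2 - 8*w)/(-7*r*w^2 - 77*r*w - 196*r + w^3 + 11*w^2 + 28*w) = (w - 2)/(w + 7)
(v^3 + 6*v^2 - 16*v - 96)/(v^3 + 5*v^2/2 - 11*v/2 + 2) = 2*(v^2 + 2*v - 24)/(2*v^2 - 3*v + 1)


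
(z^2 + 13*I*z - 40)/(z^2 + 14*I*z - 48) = (z + 5*I)/(z + 6*I)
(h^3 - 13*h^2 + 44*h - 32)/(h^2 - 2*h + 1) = (h^2 - 12*h + 32)/(h - 1)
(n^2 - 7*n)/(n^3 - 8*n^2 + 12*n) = (n - 7)/(n^2 - 8*n + 12)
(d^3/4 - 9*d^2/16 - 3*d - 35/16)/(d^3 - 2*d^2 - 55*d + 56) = (4*d^3 - 9*d^2 - 48*d - 35)/(16*(d^3 - 2*d^2 - 55*d + 56))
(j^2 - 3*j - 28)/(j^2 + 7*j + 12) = (j - 7)/(j + 3)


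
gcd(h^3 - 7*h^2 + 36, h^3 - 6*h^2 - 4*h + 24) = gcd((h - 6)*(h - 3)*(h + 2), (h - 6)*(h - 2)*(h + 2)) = h^2 - 4*h - 12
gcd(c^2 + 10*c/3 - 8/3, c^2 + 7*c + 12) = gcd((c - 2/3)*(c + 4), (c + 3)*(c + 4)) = c + 4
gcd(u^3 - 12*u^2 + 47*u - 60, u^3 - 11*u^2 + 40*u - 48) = u^2 - 7*u + 12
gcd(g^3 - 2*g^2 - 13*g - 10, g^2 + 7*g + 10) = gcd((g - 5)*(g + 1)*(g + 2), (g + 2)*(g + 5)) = g + 2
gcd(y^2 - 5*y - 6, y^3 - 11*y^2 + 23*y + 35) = y + 1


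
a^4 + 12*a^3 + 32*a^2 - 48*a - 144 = (a - 2)*(a + 2)*(a + 6)^2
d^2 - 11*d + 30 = (d - 6)*(d - 5)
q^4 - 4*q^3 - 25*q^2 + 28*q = q*(q - 7)*(q - 1)*(q + 4)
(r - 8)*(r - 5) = r^2 - 13*r + 40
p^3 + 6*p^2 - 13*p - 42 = (p - 3)*(p + 2)*(p + 7)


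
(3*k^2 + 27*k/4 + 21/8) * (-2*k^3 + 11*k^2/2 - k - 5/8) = -6*k^5 + 3*k^4 + 231*k^3/8 + 93*k^2/16 - 219*k/32 - 105/64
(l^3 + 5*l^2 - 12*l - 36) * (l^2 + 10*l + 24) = l^5 + 15*l^4 + 62*l^3 - 36*l^2 - 648*l - 864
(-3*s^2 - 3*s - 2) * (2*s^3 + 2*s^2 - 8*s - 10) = -6*s^5 - 12*s^4 + 14*s^3 + 50*s^2 + 46*s + 20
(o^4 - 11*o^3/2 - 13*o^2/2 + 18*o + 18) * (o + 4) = o^5 - 3*o^4/2 - 57*o^3/2 - 8*o^2 + 90*o + 72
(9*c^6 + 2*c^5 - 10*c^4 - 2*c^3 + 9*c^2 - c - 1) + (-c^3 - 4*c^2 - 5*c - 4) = 9*c^6 + 2*c^5 - 10*c^4 - 3*c^3 + 5*c^2 - 6*c - 5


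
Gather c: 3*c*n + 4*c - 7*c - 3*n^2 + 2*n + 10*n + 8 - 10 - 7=c*(3*n - 3) - 3*n^2 + 12*n - 9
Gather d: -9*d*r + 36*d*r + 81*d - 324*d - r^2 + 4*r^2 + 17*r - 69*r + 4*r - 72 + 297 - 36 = d*(27*r - 243) + 3*r^2 - 48*r + 189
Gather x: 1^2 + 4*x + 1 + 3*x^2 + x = 3*x^2 + 5*x + 2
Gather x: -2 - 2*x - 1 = -2*x - 3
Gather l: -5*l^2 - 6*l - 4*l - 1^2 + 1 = -5*l^2 - 10*l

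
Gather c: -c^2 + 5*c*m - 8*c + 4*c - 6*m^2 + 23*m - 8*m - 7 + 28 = -c^2 + c*(5*m - 4) - 6*m^2 + 15*m + 21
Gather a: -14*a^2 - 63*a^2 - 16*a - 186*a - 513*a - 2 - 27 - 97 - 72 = -77*a^2 - 715*a - 198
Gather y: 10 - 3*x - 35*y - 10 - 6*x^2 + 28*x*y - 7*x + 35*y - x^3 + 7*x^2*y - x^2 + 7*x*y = -x^3 - 7*x^2 - 10*x + y*(7*x^2 + 35*x)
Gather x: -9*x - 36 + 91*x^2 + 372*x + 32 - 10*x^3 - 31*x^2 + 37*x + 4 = -10*x^3 + 60*x^2 + 400*x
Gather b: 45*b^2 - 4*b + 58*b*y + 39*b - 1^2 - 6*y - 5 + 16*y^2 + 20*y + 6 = 45*b^2 + b*(58*y + 35) + 16*y^2 + 14*y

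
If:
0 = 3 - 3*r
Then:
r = 1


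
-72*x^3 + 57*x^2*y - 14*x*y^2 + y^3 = (-8*x + y)*(-3*x + y)^2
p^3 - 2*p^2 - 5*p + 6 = (p - 3)*(p - 1)*(p + 2)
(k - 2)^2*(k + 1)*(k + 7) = k^4 + 4*k^3 - 21*k^2 + 4*k + 28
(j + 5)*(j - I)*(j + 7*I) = j^3 + 5*j^2 + 6*I*j^2 + 7*j + 30*I*j + 35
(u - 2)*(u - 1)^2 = u^3 - 4*u^2 + 5*u - 2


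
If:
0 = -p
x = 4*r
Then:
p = 0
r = x/4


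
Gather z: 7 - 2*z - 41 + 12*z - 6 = 10*z - 40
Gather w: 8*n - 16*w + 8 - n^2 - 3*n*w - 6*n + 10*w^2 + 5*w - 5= -n^2 + 2*n + 10*w^2 + w*(-3*n - 11) + 3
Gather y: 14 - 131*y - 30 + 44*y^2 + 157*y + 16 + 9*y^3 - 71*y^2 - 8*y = 9*y^3 - 27*y^2 + 18*y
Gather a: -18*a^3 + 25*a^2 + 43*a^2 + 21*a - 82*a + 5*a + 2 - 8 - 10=-18*a^3 + 68*a^2 - 56*a - 16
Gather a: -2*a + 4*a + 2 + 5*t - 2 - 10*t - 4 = 2*a - 5*t - 4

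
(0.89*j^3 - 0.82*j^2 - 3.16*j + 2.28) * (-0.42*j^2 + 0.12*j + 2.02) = -0.3738*j^5 + 0.4512*j^4 + 3.0266*j^3 - 2.9932*j^2 - 6.1096*j + 4.6056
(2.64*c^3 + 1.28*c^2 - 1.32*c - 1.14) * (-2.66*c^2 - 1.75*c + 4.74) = -7.0224*c^5 - 8.0248*c^4 + 13.7848*c^3 + 11.4096*c^2 - 4.2618*c - 5.4036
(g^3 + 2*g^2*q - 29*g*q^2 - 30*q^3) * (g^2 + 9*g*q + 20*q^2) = g^5 + 11*g^4*q + 9*g^3*q^2 - 251*g^2*q^3 - 850*g*q^4 - 600*q^5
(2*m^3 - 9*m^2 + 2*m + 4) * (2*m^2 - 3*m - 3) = 4*m^5 - 24*m^4 + 25*m^3 + 29*m^2 - 18*m - 12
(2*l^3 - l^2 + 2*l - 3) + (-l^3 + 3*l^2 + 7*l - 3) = l^3 + 2*l^2 + 9*l - 6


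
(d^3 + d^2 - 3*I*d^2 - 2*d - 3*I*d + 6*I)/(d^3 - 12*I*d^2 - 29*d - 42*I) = (d^3 + d^2*(1 - 3*I) - d*(2 + 3*I) + 6*I)/(d^3 - 12*I*d^2 - 29*d - 42*I)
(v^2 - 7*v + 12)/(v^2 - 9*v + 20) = (v - 3)/(v - 5)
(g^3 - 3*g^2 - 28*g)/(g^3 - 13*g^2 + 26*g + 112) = g*(g + 4)/(g^2 - 6*g - 16)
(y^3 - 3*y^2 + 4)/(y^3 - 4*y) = (y^2 - y - 2)/(y*(y + 2))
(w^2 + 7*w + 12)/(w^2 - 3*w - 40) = (w^2 + 7*w + 12)/(w^2 - 3*w - 40)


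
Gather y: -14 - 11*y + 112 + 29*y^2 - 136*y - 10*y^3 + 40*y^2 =-10*y^3 + 69*y^2 - 147*y + 98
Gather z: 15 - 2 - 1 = 12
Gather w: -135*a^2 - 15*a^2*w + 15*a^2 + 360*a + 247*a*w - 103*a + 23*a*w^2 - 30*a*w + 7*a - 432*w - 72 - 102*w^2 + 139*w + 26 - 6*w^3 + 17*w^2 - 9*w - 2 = -120*a^2 + 264*a - 6*w^3 + w^2*(23*a - 85) + w*(-15*a^2 + 217*a - 302) - 48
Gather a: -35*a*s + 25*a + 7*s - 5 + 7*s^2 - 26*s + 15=a*(25 - 35*s) + 7*s^2 - 19*s + 10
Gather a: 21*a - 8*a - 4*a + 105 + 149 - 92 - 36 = 9*a + 126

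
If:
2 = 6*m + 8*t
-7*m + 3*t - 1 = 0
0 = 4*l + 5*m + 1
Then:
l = -8/37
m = -1/37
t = 10/37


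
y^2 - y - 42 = (y - 7)*(y + 6)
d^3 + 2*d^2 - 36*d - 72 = (d - 6)*(d + 2)*(d + 6)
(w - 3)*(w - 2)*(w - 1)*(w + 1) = w^4 - 5*w^3 + 5*w^2 + 5*w - 6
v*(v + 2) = v^2 + 2*v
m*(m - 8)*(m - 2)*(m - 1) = m^4 - 11*m^3 + 26*m^2 - 16*m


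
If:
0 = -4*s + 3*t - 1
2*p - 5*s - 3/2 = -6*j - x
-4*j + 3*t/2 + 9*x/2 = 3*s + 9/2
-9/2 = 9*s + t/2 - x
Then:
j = 255*x/232 - 51/58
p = 253/116 - 821*x/232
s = 3*x/29 - 14/29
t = 4*x/29 - 9/29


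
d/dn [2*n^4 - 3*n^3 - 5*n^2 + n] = 8*n^3 - 9*n^2 - 10*n + 1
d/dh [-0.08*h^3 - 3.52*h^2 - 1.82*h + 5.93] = -0.24*h^2 - 7.04*h - 1.82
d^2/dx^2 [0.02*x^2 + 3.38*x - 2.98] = 0.0400000000000000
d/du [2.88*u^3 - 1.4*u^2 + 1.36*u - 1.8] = 8.64*u^2 - 2.8*u + 1.36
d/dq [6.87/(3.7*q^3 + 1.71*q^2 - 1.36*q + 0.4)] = (-76.257*q^2 - 23.4954*q + 9.3432)/(3.7*q^3 + 1.71*q^2 - 1.36*q + 0.4)^2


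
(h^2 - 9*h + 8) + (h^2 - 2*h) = 2*h^2 - 11*h + 8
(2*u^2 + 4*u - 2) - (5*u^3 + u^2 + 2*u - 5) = -5*u^3 + u^2 + 2*u + 3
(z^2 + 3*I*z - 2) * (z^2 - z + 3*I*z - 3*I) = z^4 - z^3 + 6*I*z^3 - 11*z^2 - 6*I*z^2 + 11*z - 6*I*z + 6*I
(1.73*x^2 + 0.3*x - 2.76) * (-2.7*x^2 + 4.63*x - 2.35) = -4.671*x^4 + 7.1999*x^3 + 4.7755*x^2 - 13.4838*x + 6.486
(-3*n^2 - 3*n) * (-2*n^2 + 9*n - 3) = 6*n^4 - 21*n^3 - 18*n^2 + 9*n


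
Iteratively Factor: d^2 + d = (d)*(d + 1)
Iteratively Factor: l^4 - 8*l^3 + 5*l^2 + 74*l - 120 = (l - 5)*(l^3 - 3*l^2 - 10*l + 24) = (l - 5)*(l - 4)*(l^2 + l - 6) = (l - 5)*(l - 4)*(l + 3)*(l - 2)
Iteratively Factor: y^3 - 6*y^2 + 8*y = (y - 2)*(y^2 - 4*y) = (y - 4)*(y - 2)*(y)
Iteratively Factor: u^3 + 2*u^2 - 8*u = (u)*(u^2 + 2*u - 8) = u*(u + 4)*(u - 2)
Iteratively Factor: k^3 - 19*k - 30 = (k + 2)*(k^2 - 2*k - 15) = (k - 5)*(k + 2)*(k + 3)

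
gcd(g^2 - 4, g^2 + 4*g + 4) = g + 2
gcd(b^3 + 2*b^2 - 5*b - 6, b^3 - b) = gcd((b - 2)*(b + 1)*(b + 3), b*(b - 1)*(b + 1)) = b + 1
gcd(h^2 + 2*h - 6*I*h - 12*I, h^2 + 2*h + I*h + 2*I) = h + 2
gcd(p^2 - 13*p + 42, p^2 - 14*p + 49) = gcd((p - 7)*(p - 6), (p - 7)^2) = p - 7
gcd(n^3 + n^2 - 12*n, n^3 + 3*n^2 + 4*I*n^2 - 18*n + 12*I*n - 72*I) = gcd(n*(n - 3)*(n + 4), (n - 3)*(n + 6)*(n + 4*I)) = n - 3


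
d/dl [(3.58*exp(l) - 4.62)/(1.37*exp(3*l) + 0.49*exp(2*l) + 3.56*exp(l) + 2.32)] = (-9.8092*exp(3*l) + 17.234*exp(2*l) + 4.5276*exp(l) + 24.7528)*exp(l)/(1.8769*exp(6*l) + 1.3426*exp(5*l) + 9.9945*exp(4*l) + 9.8456*exp(3*l) + 14.9472*exp(2*l) + 16.5184*exp(l) + 5.3824)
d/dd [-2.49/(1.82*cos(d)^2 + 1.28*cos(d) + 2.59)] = -(9.0636*cos(d) + 3.1872)*sin(d)/(1.82*cos(d)^2 + 1.28*cos(d) + 2.59)^2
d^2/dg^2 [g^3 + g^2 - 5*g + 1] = 6*g + 2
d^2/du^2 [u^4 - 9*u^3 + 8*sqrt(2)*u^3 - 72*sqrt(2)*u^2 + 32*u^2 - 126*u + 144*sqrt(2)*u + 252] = 12*u^2 - 54*u + 48*sqrt(2)*u - 144*sqrt(2) + 64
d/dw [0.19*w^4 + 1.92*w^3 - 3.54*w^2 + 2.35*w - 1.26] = 0.76*w^3 + 5.76*w^2 - 7.08*w + 2.35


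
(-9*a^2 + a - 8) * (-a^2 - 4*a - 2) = 9*a^4 + 35*a^3 + 22*a^2 + 30*a + 16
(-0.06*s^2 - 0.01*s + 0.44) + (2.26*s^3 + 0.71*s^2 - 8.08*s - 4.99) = 2.26*s^3 + 0.65*s^2 - 8.09*s - 4.55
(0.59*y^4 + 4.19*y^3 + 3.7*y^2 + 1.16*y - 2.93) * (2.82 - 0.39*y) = -0.2301*y^5 + 0.0296999999999996*y^4 + 10.3728*y^3 + 9.9816*y^2 + 4.4139*y - 8.2626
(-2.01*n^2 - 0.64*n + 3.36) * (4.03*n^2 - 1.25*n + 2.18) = -8.1003*n^4 - 0.0667000000000004*n^3 + 9.959*n^2 - 5.5952*n + 7.3248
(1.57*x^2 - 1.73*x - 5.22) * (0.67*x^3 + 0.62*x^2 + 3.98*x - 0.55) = 1.0519*x^5 - 0.1857*x^4 + 1.6786*x^3 - 10.9853*x^2 - 19.8241*x + 2.871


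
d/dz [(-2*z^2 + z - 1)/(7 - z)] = 2*(z^2 - 14*z + 3)/(z^2 - 14*z + 49)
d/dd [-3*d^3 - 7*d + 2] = -9*d^2 - 7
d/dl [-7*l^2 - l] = -14*l - 1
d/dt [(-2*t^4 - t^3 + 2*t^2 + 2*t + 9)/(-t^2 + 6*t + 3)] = (4*t^5 - 35*t^4 - 36*t^3 + 5*t^2 + 30*t - 48)/(t^4 - 12*t^3 + 30*t^2 + 36*t + 9)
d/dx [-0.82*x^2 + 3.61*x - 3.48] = 3.61 - 1.64*x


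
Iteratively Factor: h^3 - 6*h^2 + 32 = (h - 4)*(h^2 - 2*h - 8) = (h - 4)^2*(h + 2)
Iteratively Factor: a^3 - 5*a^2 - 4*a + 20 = (a - 2)*(a^2 - 3*a - 10) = (a - 2)*(a + 2)*(a - 5)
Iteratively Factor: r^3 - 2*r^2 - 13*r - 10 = (r + 2)*(r^2 - 4*r - 5) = (r + 1)*(r + 2)*(r - 5)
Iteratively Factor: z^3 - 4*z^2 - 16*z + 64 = (z - 4)*(z^2 - 16) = (z - 4)*(z + 4)*(z - 4)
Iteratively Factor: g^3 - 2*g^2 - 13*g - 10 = (g - 5)*(g^2 + 3*g + 2) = (g - 5)*(g + 2)*(g + 1)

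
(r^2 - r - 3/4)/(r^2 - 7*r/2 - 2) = (r - 3/2)/(r - 4)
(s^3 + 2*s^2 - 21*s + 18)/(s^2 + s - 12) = (s^2 + 5*s - 6)/(s + 4)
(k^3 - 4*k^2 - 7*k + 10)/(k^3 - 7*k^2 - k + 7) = (k^2 - 3*k - 10)/(k^2 - 6*k - 7)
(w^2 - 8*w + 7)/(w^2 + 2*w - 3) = (w - 7)/(w + 3)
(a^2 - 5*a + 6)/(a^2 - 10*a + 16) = (a - 3)/(a - 8)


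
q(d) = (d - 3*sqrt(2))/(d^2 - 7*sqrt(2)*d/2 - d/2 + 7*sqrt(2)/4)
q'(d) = (d - 3*sqrt(2))*(-2*d + 1/2 + 7*sqrt(2)/2)/(d^2 - 7*sqrt(2)*d/2 - d/2 + 7*sqrt(2)/4)^2 + 1/(d^2 - 7*sqrt(2)*d/2 - d/2 + 7*sqrt(2)/4)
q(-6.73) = -0.13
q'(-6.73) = -0.02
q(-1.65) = -0.42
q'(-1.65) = -0.19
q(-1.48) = -0.45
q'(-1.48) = -0.22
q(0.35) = -5.64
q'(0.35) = -37.39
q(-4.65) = -0.18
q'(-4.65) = -0.03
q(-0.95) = -0.61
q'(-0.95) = -0.40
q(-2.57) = -0.30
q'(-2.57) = -0.09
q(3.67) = 0.14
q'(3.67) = -0.18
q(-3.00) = -0.26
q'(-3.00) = -0.07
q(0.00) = -1.71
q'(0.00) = -3.37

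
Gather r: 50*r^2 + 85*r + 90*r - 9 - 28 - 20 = 50*r^2 + 175*r - 57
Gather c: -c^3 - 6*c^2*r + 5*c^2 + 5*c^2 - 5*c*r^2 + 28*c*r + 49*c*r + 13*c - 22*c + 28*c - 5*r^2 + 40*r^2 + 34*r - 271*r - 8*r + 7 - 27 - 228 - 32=-c^3 + c^2*(10 - 6*r) + c*(-5*r^2 + 77*r + 19) + 35*r^2 - 245*r - 280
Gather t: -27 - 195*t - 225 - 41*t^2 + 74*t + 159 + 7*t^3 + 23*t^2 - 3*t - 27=7*t^3 - 18*t^2 - 124*t - 120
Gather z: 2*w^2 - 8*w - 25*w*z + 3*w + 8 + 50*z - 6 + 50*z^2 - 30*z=2*w^2 - 5*w + 50*z^2 + z*(20 - 25*w) + 2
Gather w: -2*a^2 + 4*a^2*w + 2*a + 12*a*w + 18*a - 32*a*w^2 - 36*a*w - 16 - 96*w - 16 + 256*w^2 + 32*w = -2*a^2 + 20*a + w^2*(256 - 32*a) + w*(4*a^2 - 24*a - 64) - 32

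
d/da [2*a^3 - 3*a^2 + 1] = 6*a*(a - 1)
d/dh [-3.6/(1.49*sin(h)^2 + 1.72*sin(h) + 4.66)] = (10.728*sin(h) + 6.192)*cos(h)/(1.49*sin(h)^2 + 1.72*sin(h) + 4.66)^2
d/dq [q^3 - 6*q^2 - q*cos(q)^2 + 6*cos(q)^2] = 3*q^2 + q*sin(2*q) - 12*q - 6*sin(2*q) - cos(q)^2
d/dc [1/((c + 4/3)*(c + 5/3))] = 81*(-2*c - 3)/(81*c^4 + 486*c^3 + 1089*c^2 + 1080*c + 400)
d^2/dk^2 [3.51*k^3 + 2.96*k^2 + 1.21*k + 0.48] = 21.06*k + 5.92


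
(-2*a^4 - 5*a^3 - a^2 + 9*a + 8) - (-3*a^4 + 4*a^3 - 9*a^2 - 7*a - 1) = a^4 - 9*a^3 + 8*a^2 + 16*a + 9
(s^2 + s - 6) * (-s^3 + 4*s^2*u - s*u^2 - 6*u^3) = -s^5 + 4*s^4*u - s^4 - s^3*u^2 + 4*s^3*u + 6*s^3 - 6*s^2*u^3 - s^2*u^2 - 24*s^2*u - 6*s*u^3 + 6*s*u^2 + 36*u^3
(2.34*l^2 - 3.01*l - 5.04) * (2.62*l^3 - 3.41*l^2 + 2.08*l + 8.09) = 6.1308*l^5 - 15.8656*l^4 + 1.9265*l^3 + 29.8562*l^2 - 34.8341*l - 40.7736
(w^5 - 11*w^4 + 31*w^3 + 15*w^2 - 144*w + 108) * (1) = w^5 - 11*w^4 + 31*w^3 + 15*w^2 - 144*w + 108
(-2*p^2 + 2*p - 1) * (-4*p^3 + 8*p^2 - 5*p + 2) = 8*p^5 - 24*p^4 + 30*p^3 - 22*p^2 + 9*p - 2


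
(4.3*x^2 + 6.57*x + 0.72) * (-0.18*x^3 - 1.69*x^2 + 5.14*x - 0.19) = -0.774*x^5 - 8.4496*x^4 + 10.8691*x^3 + 31.736*x^2 + 2.4525*x - 0.1368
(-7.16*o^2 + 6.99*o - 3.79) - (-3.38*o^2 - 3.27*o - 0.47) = -3.78*o^2 + 10.26*o - 3.32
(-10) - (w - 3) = -w - 7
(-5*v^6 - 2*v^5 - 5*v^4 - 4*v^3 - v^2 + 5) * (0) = 0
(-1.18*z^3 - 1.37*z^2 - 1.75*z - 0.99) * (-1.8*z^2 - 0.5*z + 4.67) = 2.124*z^5 + 3.056*z^4 - 1.6756*z^3 - 3.7409*z^2 - 7.6775*z - 4.6233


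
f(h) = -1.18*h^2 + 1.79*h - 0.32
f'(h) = 1.79 - 2.36*h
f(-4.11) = -27.61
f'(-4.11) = 11.49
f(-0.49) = -1.48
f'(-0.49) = 2.95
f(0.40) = 0.21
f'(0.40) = 0.85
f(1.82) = -0.97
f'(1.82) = -2.51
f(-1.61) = -6.26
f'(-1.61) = 5.59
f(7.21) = -48.76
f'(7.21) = -15.23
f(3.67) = -9.64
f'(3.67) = -6.87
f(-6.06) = -54.50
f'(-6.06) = 16.09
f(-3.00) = -16.31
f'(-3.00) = 8.87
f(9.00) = -79.79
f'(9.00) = -19.45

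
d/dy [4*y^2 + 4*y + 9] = 8*y + 4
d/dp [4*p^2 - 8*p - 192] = 8*p - 8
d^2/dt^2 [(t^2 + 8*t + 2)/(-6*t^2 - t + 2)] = 4*(-141*t^3 - 126*t^2 - 162*t - 23)/(216*t^6 + 108*t^5 - 198*t^4 - 71*t^3 + 66*t^2 + 12*t - 8)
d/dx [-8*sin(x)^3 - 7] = -24*sin(x)^2*cos(x)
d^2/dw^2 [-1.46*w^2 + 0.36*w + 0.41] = -2.92000000000000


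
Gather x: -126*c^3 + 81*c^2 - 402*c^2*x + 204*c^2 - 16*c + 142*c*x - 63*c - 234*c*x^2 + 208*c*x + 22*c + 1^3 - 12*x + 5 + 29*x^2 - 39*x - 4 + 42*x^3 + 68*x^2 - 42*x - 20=-126*c^3 + 285*c^2 - 57*c + 42*x^3 + x^2*(97 - 234*c) + x*(-402*c^2 + 350*c - 93) - 18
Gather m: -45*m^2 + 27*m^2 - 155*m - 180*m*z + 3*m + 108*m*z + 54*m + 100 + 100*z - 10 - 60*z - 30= -18*m^2 + m*(-72*z - 98) + 40*z + 60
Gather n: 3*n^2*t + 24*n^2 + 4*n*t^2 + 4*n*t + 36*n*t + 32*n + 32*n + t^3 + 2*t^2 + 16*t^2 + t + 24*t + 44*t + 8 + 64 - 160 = n^2*(3*t + 24) + n*(4*t^2 + 40*t + 64) + t^3 + 18*t^2 + 69*t - 88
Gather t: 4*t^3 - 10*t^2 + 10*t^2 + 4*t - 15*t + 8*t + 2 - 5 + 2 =4*t^3 - 3*t - 1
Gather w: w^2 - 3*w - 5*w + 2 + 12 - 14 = w^2 - 8*w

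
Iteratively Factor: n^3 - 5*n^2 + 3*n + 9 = (n - 3)*(n^2 - 2*n - 3) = (n - 3)^2*(n + 1)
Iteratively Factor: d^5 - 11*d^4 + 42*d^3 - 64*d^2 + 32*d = (d - 2)*(d^4 - 9*d^3 + 24*d^2 - 16*d) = (d - 2)*(d - 1)*(d^3 - 8*d^2 + 16*d) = (d - 4)*(d - 2)*(d - 1)*(d^2 - 4*d) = d*(d - 4)*(d - 2)*(d - 1)*(d - 4)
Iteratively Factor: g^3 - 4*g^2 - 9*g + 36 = (g - 4)*(g^2 - 9) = (g - 4)*(g - 3)*(g + 3)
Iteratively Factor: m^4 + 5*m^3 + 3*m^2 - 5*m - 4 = (m + 1)*(m^3 + 4*m^2 - m - 4) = (m - 1)*(m + 1)*(m^2 + 5*m + 4) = (m - 1)*(m + 1)*(m + 4)*(m + 1)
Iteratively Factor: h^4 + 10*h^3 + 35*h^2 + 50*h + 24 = (h + 4)*(h^3 + 6*h^2 + 11*h + 6) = (h + 1)*(h + 4)*(h^2 + 5*h + 6) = (h + 1)*(h + 2)*(h + 4)*(h + 3)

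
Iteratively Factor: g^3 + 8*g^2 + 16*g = (g + 4)*(g^2 + 4*g) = g*(g + 4)*(g + 4)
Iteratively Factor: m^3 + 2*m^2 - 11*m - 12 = (m + 1)*(m^2 + m - 12) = (m + 1)*(m + 4)*(m - 3)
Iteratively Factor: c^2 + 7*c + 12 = (c + 3)*(c + 4)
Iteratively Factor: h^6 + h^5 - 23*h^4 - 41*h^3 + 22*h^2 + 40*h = (h - 1)*(h^5 + 2*h^4 - 21*h^3 - 62*h^2 - 40*h) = (h - 1)*(h + 1)*(h^4 + h^3 - 22*h^2 - 40*h) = (h - 5)*(h - 1)*(h + 1)*(h^3 + 6*h^2 + 8*h) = h*(h - 5)*(h - 1)*(h + 1)*(h^2 + 6*h + 8) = h*(h - 5)*(h - 1)*(h + 1)*(h + 2)*(h + 4)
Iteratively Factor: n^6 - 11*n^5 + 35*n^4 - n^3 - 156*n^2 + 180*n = (n - 3)*(n^5 - 8*n^4 + 11*n^3 + 32*n^2 - 60*n) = (n - 3)^2*(n^4 - 5*n^3 - 4*n^2 + 20*n) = (n - 5)*(n - 3)^2*(n^3 - 4*n) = n*(n - 5)*(n - 3)^2*(n^2 - 4) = n*(n - 5)*(n - 3)^2*(n + 2)*(n - 2)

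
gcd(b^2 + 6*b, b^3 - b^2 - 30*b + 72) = b + 6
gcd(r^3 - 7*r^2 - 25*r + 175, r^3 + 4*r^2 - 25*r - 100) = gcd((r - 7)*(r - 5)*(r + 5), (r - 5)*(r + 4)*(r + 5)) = r^2 - 25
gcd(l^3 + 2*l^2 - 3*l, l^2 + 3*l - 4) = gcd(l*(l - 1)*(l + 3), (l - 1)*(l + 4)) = l - 1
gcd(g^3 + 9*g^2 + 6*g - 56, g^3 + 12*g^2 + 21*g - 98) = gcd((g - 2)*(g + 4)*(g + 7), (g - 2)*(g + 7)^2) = g^2 + 5*g - 14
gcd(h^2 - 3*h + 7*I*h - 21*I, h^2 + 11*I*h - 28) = h + 7*I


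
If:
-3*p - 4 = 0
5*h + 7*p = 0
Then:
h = 28/15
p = -4/3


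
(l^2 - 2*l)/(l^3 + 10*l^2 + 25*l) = (l - 2)/(l^2 + 10*l + 25)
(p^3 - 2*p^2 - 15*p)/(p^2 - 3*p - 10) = p*(p + 3)/(p + 2)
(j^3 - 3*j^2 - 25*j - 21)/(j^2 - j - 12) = (j^2 - 6*j - 7)/(j - 4)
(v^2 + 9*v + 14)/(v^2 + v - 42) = (v + 2)/(v - 6)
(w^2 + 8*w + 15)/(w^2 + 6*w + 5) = (w + 3)/(w + 1)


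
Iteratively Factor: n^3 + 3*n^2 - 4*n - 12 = (n + 3)*(n^2 - 4) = (n - 2)*(n + 3)*(n + 2)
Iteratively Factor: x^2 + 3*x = (x + 3)*(x)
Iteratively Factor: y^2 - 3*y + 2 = (y - 1)*(y - 2)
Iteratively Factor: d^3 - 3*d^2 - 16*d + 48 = (d - 4)*(d^2 + d - 12) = (d - 4)*(d + 4)*(d - 3)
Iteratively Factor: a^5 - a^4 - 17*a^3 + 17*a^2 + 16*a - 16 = (a + 1)*(a^4 - 2*a^3 - 15*a^2 + 32*a - 16) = (a - 1)*(a + 1)*(a^3 - a^2 - 16*a + 16) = (a - 1)^2*(a + 1)*(a^2 - 16) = (a - 4)*(a - 1)^2*(a + 1)*(a + 4)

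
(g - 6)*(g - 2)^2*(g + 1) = g^4 - 9*g^3 + 18*g^2 + 4*g - 24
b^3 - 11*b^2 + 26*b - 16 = (b - 8)*(b - 2)*(b - 1)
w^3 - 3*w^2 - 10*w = w*(w - 5)*(w + 2)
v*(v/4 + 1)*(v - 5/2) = v^3/4 + 3*v^2/8 - 5*v/2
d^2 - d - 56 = (d - 8)*(d + 7)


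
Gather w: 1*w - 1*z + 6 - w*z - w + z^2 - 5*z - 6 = -w*z + z^2 - 6*z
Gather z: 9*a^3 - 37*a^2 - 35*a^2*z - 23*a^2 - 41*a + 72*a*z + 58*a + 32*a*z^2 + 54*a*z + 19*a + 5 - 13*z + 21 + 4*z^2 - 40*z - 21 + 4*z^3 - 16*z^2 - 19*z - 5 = 9*a^3 - 60*a^2 + 36*a + 4*z^3 + z^2*(32*a - 12) + z*(-35*a^2 + 126*a - 72)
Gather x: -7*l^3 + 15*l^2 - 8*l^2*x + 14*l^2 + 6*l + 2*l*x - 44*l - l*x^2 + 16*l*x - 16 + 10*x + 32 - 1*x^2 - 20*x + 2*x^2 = -7*l^3 + 29*l^2 - 38*l + x^2*(1 - l) + x*(-8*l^2 + 18*l - 10) + 16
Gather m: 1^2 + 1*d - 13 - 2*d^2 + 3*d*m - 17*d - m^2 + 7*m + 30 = -2*d^2 - 16*d - m^2 + m*(3*d + 7) + 18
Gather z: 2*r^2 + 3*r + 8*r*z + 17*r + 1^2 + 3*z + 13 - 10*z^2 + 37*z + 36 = 2*r^2 + 20*r - 10*z^2 + z*(8*r + 40) + 50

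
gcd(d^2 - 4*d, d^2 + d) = d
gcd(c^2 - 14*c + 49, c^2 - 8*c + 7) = c - 7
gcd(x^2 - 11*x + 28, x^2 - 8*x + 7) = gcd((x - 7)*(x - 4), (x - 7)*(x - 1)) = x - 7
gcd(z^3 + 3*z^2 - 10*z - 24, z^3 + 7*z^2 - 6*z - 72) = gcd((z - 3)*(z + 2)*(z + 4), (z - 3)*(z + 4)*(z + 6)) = z^2 + z - 12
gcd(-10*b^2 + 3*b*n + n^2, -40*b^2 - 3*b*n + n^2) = 5*b + n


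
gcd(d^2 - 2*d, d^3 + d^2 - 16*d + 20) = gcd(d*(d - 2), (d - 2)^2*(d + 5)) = d - 2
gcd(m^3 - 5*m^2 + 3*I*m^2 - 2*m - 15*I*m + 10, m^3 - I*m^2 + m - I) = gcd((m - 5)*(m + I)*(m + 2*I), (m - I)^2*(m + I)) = m + I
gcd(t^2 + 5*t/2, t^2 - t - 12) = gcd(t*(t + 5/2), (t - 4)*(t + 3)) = 1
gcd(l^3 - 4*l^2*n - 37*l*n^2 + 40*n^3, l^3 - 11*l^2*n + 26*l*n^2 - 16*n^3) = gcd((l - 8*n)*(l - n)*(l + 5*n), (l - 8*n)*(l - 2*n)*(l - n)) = l^2 - 9*l*n + 8*n^2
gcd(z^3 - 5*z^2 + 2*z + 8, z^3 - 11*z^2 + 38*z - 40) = z^2 - 6*z + 8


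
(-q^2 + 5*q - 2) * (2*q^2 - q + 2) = -2*q^4 + 11*q^3 - 11*q^2 + 12*q - 4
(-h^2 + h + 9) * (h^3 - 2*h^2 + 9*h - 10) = -h^5 + 3*h^4 - 2*h^3 + h^2 + 71*h - 90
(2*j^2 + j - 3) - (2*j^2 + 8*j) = -7*j - 3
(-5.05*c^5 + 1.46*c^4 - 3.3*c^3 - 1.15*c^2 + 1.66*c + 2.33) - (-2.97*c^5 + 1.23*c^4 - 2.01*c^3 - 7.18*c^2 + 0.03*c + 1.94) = -2.08*c^5 + 0.23*c^4 - 1.29*c^3 + 6.03*c^2 + 1.63*c + 0.39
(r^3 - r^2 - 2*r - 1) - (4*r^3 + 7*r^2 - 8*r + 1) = -3*r^3 - 8*r^2 + 6*r - 2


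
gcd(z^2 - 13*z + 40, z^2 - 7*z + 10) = z - 5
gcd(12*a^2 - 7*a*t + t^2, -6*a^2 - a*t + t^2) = -3*a + t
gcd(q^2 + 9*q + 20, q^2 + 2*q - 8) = q + 4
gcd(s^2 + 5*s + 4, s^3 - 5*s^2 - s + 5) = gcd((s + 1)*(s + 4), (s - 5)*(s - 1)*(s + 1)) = s + 1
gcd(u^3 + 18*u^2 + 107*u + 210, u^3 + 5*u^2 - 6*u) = u + 6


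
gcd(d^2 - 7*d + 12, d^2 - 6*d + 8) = d - 4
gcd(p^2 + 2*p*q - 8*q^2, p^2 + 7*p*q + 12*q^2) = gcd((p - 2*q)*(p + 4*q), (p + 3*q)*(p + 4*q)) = p + 4*q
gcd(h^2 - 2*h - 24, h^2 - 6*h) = h - 6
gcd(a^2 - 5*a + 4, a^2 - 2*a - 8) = a - 4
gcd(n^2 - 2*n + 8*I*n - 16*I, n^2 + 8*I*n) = n + 8*I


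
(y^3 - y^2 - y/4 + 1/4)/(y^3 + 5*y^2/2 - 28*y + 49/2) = (4*y^2 - 1)/(2*(2*y^2 + 7*y - 49))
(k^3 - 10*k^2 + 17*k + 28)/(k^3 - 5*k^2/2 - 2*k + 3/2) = 2*(k^2 - 11*k + 28)/(2*k^2 - 7*k + 3)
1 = 1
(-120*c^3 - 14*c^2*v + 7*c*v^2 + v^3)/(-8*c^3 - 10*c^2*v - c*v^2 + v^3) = (30*c^2 + 11*c*v + v^2)/(2*c^2 + 3*c*v + v^2)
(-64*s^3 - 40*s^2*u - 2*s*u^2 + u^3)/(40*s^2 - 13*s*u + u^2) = (-8*s^2 - 6*s*u - u^2)/(5*s - u)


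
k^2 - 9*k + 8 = (k - 8)*(k - 1)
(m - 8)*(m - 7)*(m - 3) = m^3 - 18*m^2 + 101*m - 168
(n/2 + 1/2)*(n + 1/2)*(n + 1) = n^3/2 + 5*n^2/4 + n + 1/4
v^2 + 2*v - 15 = (v - 3)*(v + 5)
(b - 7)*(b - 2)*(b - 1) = b^3 - 10*b^2 + 23*b - 14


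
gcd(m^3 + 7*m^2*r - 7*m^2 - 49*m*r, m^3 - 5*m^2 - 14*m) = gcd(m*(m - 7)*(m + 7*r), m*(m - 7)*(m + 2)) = m^2 - 7*m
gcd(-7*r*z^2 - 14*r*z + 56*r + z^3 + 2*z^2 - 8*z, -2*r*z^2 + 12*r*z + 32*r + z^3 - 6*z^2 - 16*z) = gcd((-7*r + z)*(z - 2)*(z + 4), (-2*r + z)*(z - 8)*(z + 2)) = 1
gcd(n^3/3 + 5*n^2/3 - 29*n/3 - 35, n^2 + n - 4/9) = 1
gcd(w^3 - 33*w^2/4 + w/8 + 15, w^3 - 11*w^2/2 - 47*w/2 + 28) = w - 8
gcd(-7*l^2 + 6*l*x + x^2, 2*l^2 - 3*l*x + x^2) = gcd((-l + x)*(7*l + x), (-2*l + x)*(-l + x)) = -l + x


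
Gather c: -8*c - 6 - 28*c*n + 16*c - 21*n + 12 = c*(8 - 28*n) - 21*n + 6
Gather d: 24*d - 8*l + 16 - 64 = 24*d - 8*l - 48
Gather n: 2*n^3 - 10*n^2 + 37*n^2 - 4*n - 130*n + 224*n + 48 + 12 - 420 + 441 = 2*n^3 + 27*n^2 + 90*n + 81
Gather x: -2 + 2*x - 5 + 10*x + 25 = 12*x + 18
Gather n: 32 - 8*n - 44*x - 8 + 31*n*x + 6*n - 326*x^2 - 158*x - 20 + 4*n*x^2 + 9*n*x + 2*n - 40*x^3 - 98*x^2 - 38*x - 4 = n*(4*x^2 + 40*x) - 40*x^3 - 424*x^2 - 240*x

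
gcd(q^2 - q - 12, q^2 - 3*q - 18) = q + 3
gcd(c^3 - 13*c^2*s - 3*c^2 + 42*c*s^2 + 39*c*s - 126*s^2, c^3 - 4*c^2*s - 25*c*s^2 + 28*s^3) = -c + 7*s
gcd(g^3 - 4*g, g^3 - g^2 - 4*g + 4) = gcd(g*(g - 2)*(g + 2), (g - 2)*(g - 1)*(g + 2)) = g^2 - 4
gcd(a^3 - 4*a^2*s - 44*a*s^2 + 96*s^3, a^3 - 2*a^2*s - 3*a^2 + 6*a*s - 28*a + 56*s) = -a + 2*s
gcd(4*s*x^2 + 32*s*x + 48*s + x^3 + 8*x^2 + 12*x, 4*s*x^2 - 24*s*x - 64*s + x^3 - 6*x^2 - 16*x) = 4*s*x + 8*s + x^2 + 2*x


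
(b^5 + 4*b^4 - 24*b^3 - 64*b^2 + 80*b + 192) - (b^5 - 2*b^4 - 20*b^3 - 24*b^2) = 6*b^4 - 4*b^3 - 40*b^2 + 80*b + 192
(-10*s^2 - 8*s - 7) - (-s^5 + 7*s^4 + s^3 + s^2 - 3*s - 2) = s^5 - 7*s^4 - s^3 - 11*s^2 - 5*s - 5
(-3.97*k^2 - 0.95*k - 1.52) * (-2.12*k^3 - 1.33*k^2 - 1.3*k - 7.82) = 8.4164*k^5 + 7.2941*k^4 + 9.6469*k^3 + 34.302*k^2 + 9.405*k + 11.8864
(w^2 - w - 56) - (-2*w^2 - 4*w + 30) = 3*w^2 + 3*w - 86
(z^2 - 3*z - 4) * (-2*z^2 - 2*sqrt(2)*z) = -2*z^4 - 2*sqrt(2)*z^3 + 6*z^3 + 8*z^2 + 6*sqrt(2)*z^2 + 8*sqrt(2)*z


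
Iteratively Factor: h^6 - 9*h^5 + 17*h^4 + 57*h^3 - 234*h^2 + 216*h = (h - 3)*(h^5 - 6*h^4 - h^3 + 54*h^2 - 72*h) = (h - 3)*(h + 3)*(h^4 - 9*h^3 + 26*h^2 - 24*h) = h*(h - 3)*(h + 3)*(h^3 - 9*h^2 + 26*h - 24) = h*(h - 3)*(h - 2)*(h + 3)*(h^2 - 7*h + 12) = h*(h - 4)*(h - 3)*(h - 2)*(h + 3)*(h - 3)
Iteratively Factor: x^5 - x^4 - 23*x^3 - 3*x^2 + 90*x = (x - 5)*(x^4 + 4*x^3 - 3*x^2 - 18*x) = (x - 5)*(x + 3)*(x^3 + x^2 - 6*x) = (x - 5)*(x + 3)^2*(x^2 - 2*x) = x*(x - 5)*(x + 3)^2*(x - 2)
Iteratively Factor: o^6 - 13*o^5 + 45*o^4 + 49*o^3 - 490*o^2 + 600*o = (o - 2)*(o^5 - 11*o^4 + 23*o^3 + 95*o^2 - 300*o) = (o - 5)*(o - 2)*(o^4 - 6*o^3 - 7*o^2 + 60*o) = (o - 5)*(o - 2)*(o + 3)*(o^3 - 9*o^2 + 20*o) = (o - 5)^2*(o - 2)*(o + 3)*(o^2 - 4*o) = o*(o - 5)^2*(o - 2)*(o + 3)*(o - 4)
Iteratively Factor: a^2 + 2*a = (a)*(a + 2)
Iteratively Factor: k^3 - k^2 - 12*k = (k + 3)*(k^2 - 4*k) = k*(k + 3)*(k - 4)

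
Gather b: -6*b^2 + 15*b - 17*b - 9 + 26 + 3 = -6*b^2 - 2*b + 20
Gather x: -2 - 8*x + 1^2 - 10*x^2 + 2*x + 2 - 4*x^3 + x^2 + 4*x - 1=-4*x^3 - 9*x^2 - 2*x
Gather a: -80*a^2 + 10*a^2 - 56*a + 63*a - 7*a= -70*a^2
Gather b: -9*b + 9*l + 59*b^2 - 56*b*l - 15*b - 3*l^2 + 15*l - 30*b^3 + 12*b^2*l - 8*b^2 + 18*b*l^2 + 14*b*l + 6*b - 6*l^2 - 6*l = -30*b^3 + b^2*(12*l + 51) + b*(18*l^2 - 42*l - 18) - 9*l^2 + 18*l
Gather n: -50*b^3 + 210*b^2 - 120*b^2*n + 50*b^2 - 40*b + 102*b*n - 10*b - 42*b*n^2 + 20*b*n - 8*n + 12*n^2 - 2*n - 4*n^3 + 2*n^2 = -50*b^3 + 260*b^2 - 50*b - 4*n^3 + n^2*(14 - 42*b) + n*(-120*b^2 + 122*b - 10)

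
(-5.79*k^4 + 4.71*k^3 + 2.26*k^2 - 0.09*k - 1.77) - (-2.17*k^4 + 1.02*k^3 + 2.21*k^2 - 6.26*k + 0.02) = -3.62*k^4 + 3.69*k^3 + 0.0499999999999998*k^2 + 6.17*k - 1.79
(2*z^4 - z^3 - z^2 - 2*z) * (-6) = -12*z^4 + 6*z^3 + 6*z^2 + 12*z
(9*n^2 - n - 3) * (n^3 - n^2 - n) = 9*n^5 - 10*n^4 - 11*n^3 + 4*n^2 + 3*n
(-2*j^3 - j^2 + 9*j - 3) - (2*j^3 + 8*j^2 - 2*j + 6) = -4*j^3 - 9*j^2 + 11*j - 9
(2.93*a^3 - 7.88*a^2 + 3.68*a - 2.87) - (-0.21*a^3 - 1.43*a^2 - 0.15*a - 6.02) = 3.14*a^3 - 6.45*a^2 + 3.83*a + 3.15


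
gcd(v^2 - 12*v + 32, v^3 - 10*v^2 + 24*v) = v - 4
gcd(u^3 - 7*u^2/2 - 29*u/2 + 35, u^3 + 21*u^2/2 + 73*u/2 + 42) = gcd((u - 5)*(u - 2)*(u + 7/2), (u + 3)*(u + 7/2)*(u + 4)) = u + 7/2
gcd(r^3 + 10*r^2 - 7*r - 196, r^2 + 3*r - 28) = r^2 + 3*r - 28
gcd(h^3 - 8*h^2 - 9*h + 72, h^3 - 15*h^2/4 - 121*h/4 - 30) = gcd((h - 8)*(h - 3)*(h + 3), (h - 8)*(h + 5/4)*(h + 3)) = h^2 - 5*h - 24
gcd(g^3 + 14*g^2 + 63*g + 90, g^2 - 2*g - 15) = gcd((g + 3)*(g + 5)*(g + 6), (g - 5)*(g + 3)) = g + 3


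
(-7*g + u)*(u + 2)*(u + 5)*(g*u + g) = -7*g^2*u^3 - 56*g^2*u^2 - 119*g^2*u - 70*g^2 + g*u^4 + 8*g*u^3 + 17*g*u^2 + 10*g*u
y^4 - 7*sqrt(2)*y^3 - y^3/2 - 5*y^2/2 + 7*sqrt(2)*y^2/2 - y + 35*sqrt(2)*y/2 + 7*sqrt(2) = (y - 2)*(y + 1/2)*(y + 1)*(y - 7*sqrt(2))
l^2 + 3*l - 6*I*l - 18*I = (l + 3)*(l - 6*I)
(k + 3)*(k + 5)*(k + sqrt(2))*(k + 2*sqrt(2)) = k^4 + 3*sqrt(2)*k^3 + 8*k^3 + 19*k^2 + 24*sqrt(2)*k^2 + 32*k + 45*sqrt(2)*k + 60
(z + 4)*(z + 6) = z^2 + 10*z + 24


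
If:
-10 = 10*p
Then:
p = -1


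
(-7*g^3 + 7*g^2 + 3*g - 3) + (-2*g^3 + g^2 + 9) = -9*g^3 + 8*g^2 + 3*g + 6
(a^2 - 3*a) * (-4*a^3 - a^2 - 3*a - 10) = -4*a^5 + 11*a^4 - a^2 + 30*a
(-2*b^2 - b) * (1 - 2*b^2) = 4*b^4 + 2*b^3 - 2*b^2 - b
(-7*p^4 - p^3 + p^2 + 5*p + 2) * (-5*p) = 35*p^5 + 5*p^4 - 5*p^3 - 25*p^2 - 10*p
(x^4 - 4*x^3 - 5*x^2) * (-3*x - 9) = -3*x^5 + 3*x^4 + 51*x^3 + 45*x^2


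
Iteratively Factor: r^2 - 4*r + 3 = (r - 3)*(r - 1)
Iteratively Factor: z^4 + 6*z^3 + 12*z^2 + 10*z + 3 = (z + 3)*(z^3 + 3*z^2 + 3*z + 1) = (z + 1)*(z + 3)*(z^2 + 2*z + 1) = (z + 1)^2*(z + 3)*(z + 1)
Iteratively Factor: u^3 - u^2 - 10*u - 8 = (u + 1)*(u^2 - 2*u - 8) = (u + 1)*(u + 2)*(u - 4)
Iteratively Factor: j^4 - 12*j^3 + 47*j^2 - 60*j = (j - 4)*(j^3 - 8*j^2 + 15*j) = j*(j - 4)*(j^2 - 8*j + 15) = j*(j - 4)*(j - 3)*(j - 5)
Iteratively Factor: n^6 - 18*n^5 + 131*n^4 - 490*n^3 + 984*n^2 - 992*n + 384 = (n - 2)*(n^5 - 16*n^4 + 99*n^3 - 292*n^2 + 400*n - 192) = (n - 3)*(n - 2)*(n^4 - 13*n^3 + 60*n^2 - 112*n + 64) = (n - 3)*(n - 2)*(n - 1)*(n^3 - 12*n^2 + 48*n - 64) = (n - 4)*(n - 3)*(n - 2)*(n - 1)*(n^2 - 8*n + 16) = (n - 4)^2*(n - 3)*(n - 2)*(n - 1)*(n - 4)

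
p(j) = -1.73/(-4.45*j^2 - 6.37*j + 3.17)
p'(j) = -1.73*(8.9*j + 6.37)/(-4.45*j^2 - 6.37*j + 3.17)^2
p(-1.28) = -0.43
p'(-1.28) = 0.53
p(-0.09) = -0.47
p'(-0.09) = -0.70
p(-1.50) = -0.64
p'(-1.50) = 1.64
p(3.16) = 0.03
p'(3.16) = -0.02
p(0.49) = 1.70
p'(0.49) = -17.85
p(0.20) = -1.01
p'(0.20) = -4.78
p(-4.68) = 0.03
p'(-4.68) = 0.01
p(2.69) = 0.04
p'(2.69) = -0.02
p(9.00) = 0.00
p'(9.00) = -0.00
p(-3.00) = 0.10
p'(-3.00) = 0.11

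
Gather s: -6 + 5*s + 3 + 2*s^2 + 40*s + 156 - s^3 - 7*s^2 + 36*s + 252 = -s^3 - 5*s^2 + 81*s + 405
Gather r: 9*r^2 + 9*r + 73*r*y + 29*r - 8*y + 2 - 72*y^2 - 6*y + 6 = 9*r^2 + r*(73*y + 38) - 72*y^2 - 14*y + 8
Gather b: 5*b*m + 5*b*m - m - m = 10*b*m - 2*m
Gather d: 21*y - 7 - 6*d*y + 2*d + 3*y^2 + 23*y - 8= d*(2 - 6*y) + 3*y^2 + 44*y - 15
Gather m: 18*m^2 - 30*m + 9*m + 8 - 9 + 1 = 18*m^2 - 21*m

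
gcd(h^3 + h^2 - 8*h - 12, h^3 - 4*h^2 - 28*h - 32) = h^2 + 4*h + 4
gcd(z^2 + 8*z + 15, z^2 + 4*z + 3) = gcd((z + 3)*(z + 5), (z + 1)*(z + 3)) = z + 3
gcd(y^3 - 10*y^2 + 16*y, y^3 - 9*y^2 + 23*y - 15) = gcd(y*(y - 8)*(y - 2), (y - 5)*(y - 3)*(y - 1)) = 1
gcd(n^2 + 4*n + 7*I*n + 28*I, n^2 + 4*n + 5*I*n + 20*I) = n + 4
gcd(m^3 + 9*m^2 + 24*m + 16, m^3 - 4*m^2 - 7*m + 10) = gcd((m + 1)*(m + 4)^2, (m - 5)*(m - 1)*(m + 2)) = 1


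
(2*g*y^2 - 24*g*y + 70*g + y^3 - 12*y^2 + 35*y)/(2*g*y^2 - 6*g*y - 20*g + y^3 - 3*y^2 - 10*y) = (y - 7)/(y + 2)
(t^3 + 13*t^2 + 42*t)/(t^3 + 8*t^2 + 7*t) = (t + 6)/(t + 1)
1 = 1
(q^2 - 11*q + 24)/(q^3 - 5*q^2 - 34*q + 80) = (q - 3)/(q^2 + 3*q - 10)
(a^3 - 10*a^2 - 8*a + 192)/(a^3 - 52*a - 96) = (a^2 - 2*a - 24)/(a^2 + 8*a + 12)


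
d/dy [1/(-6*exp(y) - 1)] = 6*exp(y)/(6*exp(y) + 1)^2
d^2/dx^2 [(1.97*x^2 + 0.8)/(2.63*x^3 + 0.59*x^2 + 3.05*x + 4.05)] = (27.252586*x^6 - 1.4210854715202e-14*x^5 - 28.41189*x^4 - 280.99664*x^3 + 11.93019*x^2 - 42.4896*x + 75.68665)/(18.191447*x^9 + 12.242913*x^8 + 66.036144*x^7 + 112.641824*x^6 + 114.28815*x^5 + 215.61729*x^4 + 201.5162*x^3 + 142.0578*x^2 + 150.082875*x + 66.430125)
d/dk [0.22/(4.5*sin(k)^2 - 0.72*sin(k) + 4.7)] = (0.1584 - 1.98*sin(k))*cos(k)/(4.5*sin(k)^2 - 0.72*sin(k) + 4.7)^2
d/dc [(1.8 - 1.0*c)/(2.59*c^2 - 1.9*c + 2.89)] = (2.59*c^2 - 9.324*c + 0.53)/(6.7081*c^4 - 9.842*c^3 + 18.5802*c^2 - 10.982*c + 8.3521)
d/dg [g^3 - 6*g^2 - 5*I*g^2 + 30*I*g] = 3*g^2 - 12*g - 10*I*g + 30*I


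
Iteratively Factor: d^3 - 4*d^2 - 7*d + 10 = (d + 2)*(d^2 - 6*d + 5) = (d - 5)*(d + 2)*(d - 1)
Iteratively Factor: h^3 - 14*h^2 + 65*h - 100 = (h - 5)*(h^2 - 9*h + 20) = (h - 5)*(h - 4)*(h - 5)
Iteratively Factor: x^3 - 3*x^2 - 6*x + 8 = (x - 1)*(x^2 - 2*x - 8) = (x - 1)*(x + 2)*(x - 4)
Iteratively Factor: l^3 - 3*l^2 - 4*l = (l + 1)*(l^2 - 4*l) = (l - 4)*(l + 1)*(l)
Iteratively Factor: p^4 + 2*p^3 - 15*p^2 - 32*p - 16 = (p + 1)*(p^3 + p^2 - 16*p - 16) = (p + 1)^2*(p^2 - 16) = (p + 1)^2*(p + 4)*(p - 4)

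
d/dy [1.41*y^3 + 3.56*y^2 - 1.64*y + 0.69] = 4.23*y^2 + 7.12*y - 1.64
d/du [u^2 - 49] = 2*u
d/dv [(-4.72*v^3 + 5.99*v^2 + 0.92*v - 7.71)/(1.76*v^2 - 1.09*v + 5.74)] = (-8.3072*v^4 + 10.2896*v^3 - 89.4267*v^2 + 95.9044*v - 3.1231)/(3.0976*v^4 - 3.8368*v^3 + 21.3929*v^2 - 12.5132*v + 32.9476)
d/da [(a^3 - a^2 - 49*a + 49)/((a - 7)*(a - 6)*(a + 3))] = (-9*a^2 - 22*a - 129)/(a^4 - 6*a^3 - 27*a^2 + 108*a + 324)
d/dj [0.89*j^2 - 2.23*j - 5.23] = 1.78*j - 2.23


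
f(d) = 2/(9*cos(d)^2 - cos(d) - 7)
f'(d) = 2*(18*sin(d)*cos(d) - sin(d))/(9*cos(d)^2 - cos(d) - 7)^2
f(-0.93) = -0.46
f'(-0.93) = -0.82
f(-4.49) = -0.32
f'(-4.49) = -0.24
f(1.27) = -0.31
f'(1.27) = 0.20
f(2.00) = -0.40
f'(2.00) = -0.61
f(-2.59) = 5.26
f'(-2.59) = 118.47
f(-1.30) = -0.30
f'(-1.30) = -0.17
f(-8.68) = -1.43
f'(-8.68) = 9.85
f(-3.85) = -1.90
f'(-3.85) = -17.30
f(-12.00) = -1.39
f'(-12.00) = 7.39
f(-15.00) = -1.91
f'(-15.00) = 17.44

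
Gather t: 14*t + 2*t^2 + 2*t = 2*t^2 + 16*t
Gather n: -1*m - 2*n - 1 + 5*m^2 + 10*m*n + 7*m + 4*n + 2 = 5*m^2 + 6*m + n*(10*m + 2) + 1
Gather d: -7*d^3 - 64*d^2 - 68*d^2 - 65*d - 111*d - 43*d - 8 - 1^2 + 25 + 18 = -7*d^3 - 132*d^2 - 219*d + 34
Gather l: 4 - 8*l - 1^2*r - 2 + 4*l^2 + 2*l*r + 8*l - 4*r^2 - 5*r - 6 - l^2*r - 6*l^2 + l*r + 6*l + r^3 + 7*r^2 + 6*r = l^2*(-r - 2) + l*(3*r + 6) + r^3 + 3*r^2 - 4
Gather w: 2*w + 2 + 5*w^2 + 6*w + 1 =5*w^2 + 8*w + 3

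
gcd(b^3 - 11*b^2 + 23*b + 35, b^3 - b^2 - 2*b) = b + 1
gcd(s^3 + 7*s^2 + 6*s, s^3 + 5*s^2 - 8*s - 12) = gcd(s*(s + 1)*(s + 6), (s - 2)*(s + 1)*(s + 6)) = s^2 + 7*s + 6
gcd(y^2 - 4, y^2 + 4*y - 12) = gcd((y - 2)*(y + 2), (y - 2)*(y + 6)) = y - 2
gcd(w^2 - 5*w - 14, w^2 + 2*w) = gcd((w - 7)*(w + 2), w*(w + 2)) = w + 2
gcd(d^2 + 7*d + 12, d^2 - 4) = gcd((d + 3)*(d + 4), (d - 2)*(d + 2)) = 1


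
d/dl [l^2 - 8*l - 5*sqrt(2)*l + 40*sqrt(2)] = 2*l - 8 - 5*sqrt(2)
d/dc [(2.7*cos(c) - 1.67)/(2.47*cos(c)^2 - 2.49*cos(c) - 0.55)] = (6.669*cos(c)^2 - 8.2498*cos(c) + 5.6433)*sin(c)/(6.1009*cos(c)^4 - 12.3006*cos(c)^3 + 3.4831*cos(c)^2 + 2.739*cos(c) + 0.3025)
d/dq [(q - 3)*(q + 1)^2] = (q + 1)*(3*q - 5)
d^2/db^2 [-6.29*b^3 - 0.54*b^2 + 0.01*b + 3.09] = -37.74*b - 1.08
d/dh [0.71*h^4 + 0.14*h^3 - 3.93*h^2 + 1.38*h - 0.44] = 2.84*h^3 + 0.42*h^2 - 7.86*h + 1.38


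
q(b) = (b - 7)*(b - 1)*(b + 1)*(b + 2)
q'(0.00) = 5.00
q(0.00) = 14.00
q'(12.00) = 4397.00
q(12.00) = 10010.00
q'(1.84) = -76.07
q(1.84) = -47.27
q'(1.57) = -63.59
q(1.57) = -28.40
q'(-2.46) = -71.52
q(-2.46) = 21.98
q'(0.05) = 3.46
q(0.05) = 14.21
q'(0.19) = -1.21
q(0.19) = 14.38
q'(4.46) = -72.31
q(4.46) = -309.98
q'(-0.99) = 16.12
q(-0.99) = 0.16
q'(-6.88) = -1801.26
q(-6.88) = 3138.43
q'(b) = (b - 7)*(b - 1)*(b + 1) + (b - 7)*(b - 1)*(b + 2) + (b - 7)*(b + 1)*(b + 2) + (b - 1)*(b + 1)*(b + 2)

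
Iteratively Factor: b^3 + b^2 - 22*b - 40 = (b - 5)*(b^2 + 6*b + 8) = (b - 5)*(b + 4)*(b + 2)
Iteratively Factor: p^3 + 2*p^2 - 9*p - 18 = (p - 3)*(p^2 + 5*p + 6) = (p - 3)*(p + 3)*(p + 2)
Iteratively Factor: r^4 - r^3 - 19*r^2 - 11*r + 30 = (r + 2)*(r^3 - 3*r^2 - 13*r + 15) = (r - 1)*(r + 2)*(r^2 - 2*r - 15) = (r - 1)*(r + 2)*(r + 3)*(r - 5)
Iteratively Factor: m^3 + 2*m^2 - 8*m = (m + 4)*(m^2 - 2*m) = (m - 2)*(m + 4)*(m)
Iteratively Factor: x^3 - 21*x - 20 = (x - 5)*(x^2 + 5*x + 4) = (x - 5)*(x + 4)*(x + 1)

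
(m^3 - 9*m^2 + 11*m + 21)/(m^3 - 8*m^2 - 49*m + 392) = (m^2 - 2*m - 3)/(m^2 - m - 56)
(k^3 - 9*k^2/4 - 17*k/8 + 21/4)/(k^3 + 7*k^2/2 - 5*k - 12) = (k - 7/4)/(k + 4)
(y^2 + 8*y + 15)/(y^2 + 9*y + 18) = (y + 5)/(y + 6)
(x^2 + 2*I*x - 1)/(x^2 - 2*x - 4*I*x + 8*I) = (x^2 + 2*I*x - 1)/(x^2 - 2*x - 4*I*x + 8*I)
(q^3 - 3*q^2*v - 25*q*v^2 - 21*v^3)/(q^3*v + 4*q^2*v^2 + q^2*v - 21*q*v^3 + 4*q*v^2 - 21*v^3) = (q^3 - 3*q^2*v - 25*q*v^2 - 21*v^3)/(v*(q^3 + 4*q^2*v + q^2 - 21*q*v^2 + 4*q*v - 21*v^2))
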